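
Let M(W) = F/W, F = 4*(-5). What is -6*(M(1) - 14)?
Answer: 204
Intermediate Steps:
F = -20
M(W) = -20/W
-6*(M(1) - 14) = -6*(-20/1 - 14) = -6*(-20*1 - 14) = -6*(-20 - 14) = -6*(-34) = 204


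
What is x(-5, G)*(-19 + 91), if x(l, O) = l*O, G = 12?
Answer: -4320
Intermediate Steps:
x(l, O) = O*l
x(-5, G)*(-19 + 91) = (12*(-5))*(-19 + 91) = -60*72 = -4320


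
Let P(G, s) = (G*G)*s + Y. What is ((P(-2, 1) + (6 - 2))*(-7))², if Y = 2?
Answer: 4900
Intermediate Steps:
P(G, s) = 2 + s*G² (P(G, s) = (G*G)*s + 2 = G²*s + 2 = s*G² + 2 = 2 + s*G²)
((P(-2, 1) + (6 - 2))*(-7))² = (((2 + 1*(-2)²) + (6 - 2))*(-7))² = (((2 + 1*4) + 4)*(-7))² = (((2 + 4) + 4)*(-7))² = ((6 + 4)*(-7))² = (10*(-7))² = (-70)² = 4900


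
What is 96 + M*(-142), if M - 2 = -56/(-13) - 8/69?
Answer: -702556/897 ≈ -783.23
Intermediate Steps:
M = 5554/897 (M = 2 + (-56/(-13) - 8/69) = 2 + (-56*(-1/13) - 8*1/69) = 2 + (56/13 - 8/69) = 2 + 3760/897 = 5554/897 ≈ 6.1917)
96 + M*(-142) = 96 + (5554/897)*(-142) = 96 - 788668/897 = -702556/897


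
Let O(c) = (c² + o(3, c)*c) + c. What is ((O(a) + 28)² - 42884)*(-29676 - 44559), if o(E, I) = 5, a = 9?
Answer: 1211144025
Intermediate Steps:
O(c) = c² + 6*c (O(c) = (c² + 5*c) + c = c² + 6*c)
((O(a) + 28)² - 42884)*(-29676 - 44559) = ((9*(6 + 9) + 28)² - 42884)*(-29676 - 44559) = ((9*15 + 28)² - 42884)*(-74235) = ((135 + 28)² - 42884)*(-74235) = (163² - 42884)*(-74235) = (26569 - 42884)*(-74235) = -16315*(-74235) = 1211144025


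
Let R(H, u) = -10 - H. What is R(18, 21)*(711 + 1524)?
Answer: -62580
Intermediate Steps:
R(18, 21)*(711 + 1524) = (-10 - 1*18)*(711 + 1524) = (-10 - 18)*2235 = -28*2235 = -62580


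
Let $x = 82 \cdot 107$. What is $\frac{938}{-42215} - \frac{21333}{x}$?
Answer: $- \frac{908802607}{370394410} \approx -2.4536$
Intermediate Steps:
$x = 8774$
$\frac{938}{-42215} - \frac{21333}{x} = \frac{938}{-42215} - \frac{21333}{8774} = 938 \left(- \frac{1}{42215}\right) - \frac{21333}{8774} = - \frac{938}{42215} - \frac{21333}{8774} = - \frac{908802607}{370394410}$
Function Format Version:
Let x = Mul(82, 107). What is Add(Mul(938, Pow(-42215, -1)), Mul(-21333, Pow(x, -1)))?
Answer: Rational(-908802607, 370394410) ≈ -2.4536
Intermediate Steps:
x = 8774
Add(Mul(938, Pow(-42215, -1)), Mul(-21333, Pow(x, -1))) = Add(Mul(938, Pow(-42215, -1)), Mul(-21333, Pow(8774, -1))) = Add(Mul(938, Rational(-1, 42215)), Mul(-21333, Rational(1, 8774))) = Add(Rational(-938, 42215), Rational(-21333, 8774)) = Rational(-908802607, 370394410)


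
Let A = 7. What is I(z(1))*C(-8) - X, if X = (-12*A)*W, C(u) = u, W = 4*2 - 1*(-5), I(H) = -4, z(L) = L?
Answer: 1124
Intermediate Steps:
W = 13 (W = 8 + 5 = 13)
X = -1092 (X = -12*7*13 = -84*13 = -1092)
I(z(1))*C(-8) - X = -4*(-8) - 1*(-1092) = 32 + 1092 = 1124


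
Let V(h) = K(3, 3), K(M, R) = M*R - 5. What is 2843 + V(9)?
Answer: 2847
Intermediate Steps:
K(M, R) = -5 + M*R
V(h) = 4 (V(h) = -5 + 3*3 = -5 + 9 = 4)
2843 + V(9) = 2843 + 4 = 2847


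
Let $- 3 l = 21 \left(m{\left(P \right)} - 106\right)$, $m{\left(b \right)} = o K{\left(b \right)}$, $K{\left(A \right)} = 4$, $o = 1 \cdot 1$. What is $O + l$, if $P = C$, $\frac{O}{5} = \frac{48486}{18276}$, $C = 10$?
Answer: $\frac{2215249}{3046} \approx 727.26$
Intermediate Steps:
$o = 1$
$O = \frac{40405}{3046}$ ($O = 5 \cdot \frac{48486}{18276} = 5 \cdot 48486 \cdot \frac{1}{18276} = 5 \cdot \frac{8081}{3046} = \frac{40405}{3046} \approx 13.265$)
$P = 10$
$m{\left(b \right)} = 4$ ($m{\left(b \right)} = 1 \cdot 4 = 4$)
$l = 714$ ($l = - \frac{21 \left(4 - 106\right)}{3} = - \frac{21 \left(-102\right)}{3} = \left(- \frac{1}{3}\right) \left(-2142\right) = 714$)
$O + l = \frac{40405}{3046} + 714 = \frac{2215249}{3046}$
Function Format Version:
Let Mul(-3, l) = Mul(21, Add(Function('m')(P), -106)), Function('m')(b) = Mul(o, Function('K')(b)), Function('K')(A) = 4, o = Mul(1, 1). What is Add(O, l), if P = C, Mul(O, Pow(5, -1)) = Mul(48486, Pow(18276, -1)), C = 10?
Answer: Rational(2215249, 3046) ≈ 727.26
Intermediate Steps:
o = 1
O = Rational(40405, 3046) (O = Mul(5, Mul(48486, Pow(18276, -1))) = Mul(5, Mul(48486, Rational(1, 18276))) = Mul(5, Rational(8081, 3046)) = Rational(40405, 3046) ≈ 13.265)
P = 10
Function('m')(b) = 4 (Function('m')(b) = Mul(1, 4) = 4)
l = 714 (l = Mul(Rational(-1, 3), Mul(21, Add(4, -106))) = Mul(Rational(-1, 3), Mul(21, -102)) = Mul(Rational(-1, 3), -2142) = 714)
Add(O, l) = Add(Rational(40405, 3046), 714) = Rational(2215249, 3046)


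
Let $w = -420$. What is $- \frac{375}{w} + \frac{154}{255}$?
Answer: $\frac{10687}{7140} \approx 1.4968$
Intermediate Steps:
$- \frac{375}{w} + \frac{154}{255} = - \frac{375}{-420} + \frac{154}{255} = \left(-375\right) \left(- \frac{1}{420}\right) + 154 \cdot \frac{1}{255} = \frac{25}{28} + \frac{154}{255} = \frac{10687}{7140}$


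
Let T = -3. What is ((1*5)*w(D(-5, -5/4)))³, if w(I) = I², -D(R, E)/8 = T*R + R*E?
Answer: 3017196125000000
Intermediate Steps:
D(R, E) = 24*R - 8*E*R (D(R, E) = -8*(-3*R + R*E) = -8*(-3*R + E*R) = 24*R - 8*E*R)
((1*5)*w(D(-5, -5/4)))³ = ((1*5)*(8*(-5)*(3 - (-5)/4))²)³ = (5*(8*(-5)*(3 - (-5)/4))²)³ = (5*(8*(-5)*(3 - 1*(-5/4)))²)³ = (5*(8*(-5)*(3 + 5/4))²)³ = (5*(8*(-5)*(17/4))²)³ = (5*(-170)²)³ = (5*28900)³ = 144500³ = 3017196125000000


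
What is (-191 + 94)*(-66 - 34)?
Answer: 9700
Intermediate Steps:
(-191 + 94)*(-66 - 34) = -97*(-100) = 9700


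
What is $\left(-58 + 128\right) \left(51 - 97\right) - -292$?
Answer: $-2928$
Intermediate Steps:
$\left(-58 + 128\right) \left(51 - 97\right) - -292 = 70 \left(-46\right) + 292 = -3220 + 292 = -2928$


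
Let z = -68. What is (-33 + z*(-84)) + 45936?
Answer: 51615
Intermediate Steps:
(-33 + z*(-84)) + 45936 = (-33 - 68*(-84)) + 45936 = (-33 + 5712) + 45936 = 5679 + 45936 = 51615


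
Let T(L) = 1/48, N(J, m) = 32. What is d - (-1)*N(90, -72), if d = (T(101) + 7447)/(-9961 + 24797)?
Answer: 23145553/712128 ≈ 32.502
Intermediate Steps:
T(L) = 1/48
d = 357457/712128 (d = (1/48 + 7447)/(-9961 + 24797) = (357457/48)/14836 = (357457/48)*(1/14836) = 357457/712128 ≈ 0.50196)
d - (-1)*N(90, -72) = 357457/712128 - (-1)*32 = 357457/712128 - 1*(-32) = 357457/712128 + 32 = 23145553/712128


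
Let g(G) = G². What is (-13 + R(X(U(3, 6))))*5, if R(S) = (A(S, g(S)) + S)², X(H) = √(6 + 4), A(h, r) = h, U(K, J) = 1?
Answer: 135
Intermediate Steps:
X(H) = √10
R(S) = 4*S² (R(S) = (S + S)² = (2*S)² = 4*S²)
(-13 + R(X(U(3, 6))))*5 = (-13 + 4*(√10)²)*5 = (-13 + 4*10)*5 = (-13 + 40)*5 = 27*5 = 135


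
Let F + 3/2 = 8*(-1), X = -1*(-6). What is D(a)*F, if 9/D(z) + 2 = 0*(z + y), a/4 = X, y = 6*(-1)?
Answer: 171/4 ≈ 42.750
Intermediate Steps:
X = 6
y = -6
a = 24 (a = 4*6 = 24)
D(z) = -9/2 (D(z) = 9/(-2 + 0*(z - 6)) = 9/(-2 + 0*(-6 + z)) = 9/(-2 + 0) = 9/(-2) = 9*(-½) = -9/2)
F = -19/2 (F = -3/2 + 8*(-1) = -3/2 - 8 = -19/2 ≈ -9.5000)
D(a)*F = -9/2*(-19/2) = 171/4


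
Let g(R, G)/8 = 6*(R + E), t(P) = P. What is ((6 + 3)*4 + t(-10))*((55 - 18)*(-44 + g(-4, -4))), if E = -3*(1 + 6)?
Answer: -1196728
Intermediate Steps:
E = -21 (E = -3*7 = -21)
g(R, G) = -1008 + 48*R (g(R, G) = 8*(6*(R - 21)) = 8*(6*(-21 + R)) = 8*(-126 + 6*R) = -1008 + 48*R)
((6 + 3)*4 + t(-10))*((55 - 18)*(-44 + g(-4, -4))) = ((6 + 3)*4 - 10)*((55 - 18)*(-44 + (-1008 + 48*(-4)))) = (9*4 - 10)*(37*(-44 + (-1008 - 192))) = (36 - 10)*(37*(-44 - 1200)) = 26*(37*(-1244)) = 26*(-46028) = -1196728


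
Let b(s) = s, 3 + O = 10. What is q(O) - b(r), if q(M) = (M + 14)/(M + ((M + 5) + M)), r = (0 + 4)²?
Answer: -395/26 ≈ -15.192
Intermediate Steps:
r = 16 (r = 4² = 16)
O = 7 (O = -3 + 10 = 7)
q(M) = (14 + M)/(5 + 3*M) (q(M) = (14 + M)/(M + ((5 + M) + M)) = (14 + M)/(M + (5 + 2*M)) = (14 + M)/(5 + 3*M))
q(O) - b(r) = (14 + 7)/(5 + 3*7) - 1*16 = 21/(5 + 21) - 16 = 21/26 - 16 = -395/26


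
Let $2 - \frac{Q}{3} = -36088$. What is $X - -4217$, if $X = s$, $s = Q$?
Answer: $112487$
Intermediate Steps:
$Q = 108270$ ($Q = 6 - -108264 = 6 + 108264 = 108270$)
$s = 108270$
$X = 108270$
$X - -4217 = 108270 - -4217 = 108270 + 4217 = 112487$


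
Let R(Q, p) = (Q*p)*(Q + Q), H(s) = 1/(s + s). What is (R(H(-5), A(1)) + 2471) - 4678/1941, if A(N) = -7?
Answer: 239563063/97050 ≈ 2468.4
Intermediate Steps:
H(s) = 1/(2*s)
R(Q, p) = 2*p*Q**2 (R(Q, p) = (Q*p)*(2*Q) = 2*p*Q**2)
(R(H(-5), A(1)) + 2471) - 4678/1941 = (2*(-7)*((1/2)/(-5))**2 + 2471) - 4678/1941 = (2*(-7)*((1/2)*(-1/5))**2 + 2471) - 4678*1/1941 = (2*(-7)*(-1/10)**2 + 2471) - 4678/1941 = (2*(-7)*(1/100) + 2471) - 4678/1941 = (-7/50 + 2471) - 4678/1941 = 123543/50 - 4678/1941 = 239563063/97050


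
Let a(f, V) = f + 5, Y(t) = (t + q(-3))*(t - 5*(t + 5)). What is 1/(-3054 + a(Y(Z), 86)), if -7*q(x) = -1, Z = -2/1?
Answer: -7/21122 ≈ -0.00033141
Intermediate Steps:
Z = -2 (Z = -2*1 = -2)
q(x) = ⅐ (q(x) = -⅐*(-1) = ⅐)
Y(t) = (-25 - 4*t)*(⅐ + t) (Y(t) = (t + ⅐)*(t - 5*(t + 5)) = (⅐ + t)*(t - 5*(5 + t)) = (⅐ + t)*(t + (-25 - 5*t)) = (⅐ + t)*(-25 - 4*t) = (-25 - 4*t)*(⅐ + t))
a(f, V) = 5 + f
1/(-3054 + a(Y(Z), 86)) = 1/(-3054 + (5 + (-25/7 - 4*(-2)² - 179/7*(-2)))) = 1/(-3054 + (5 + (-25/7 - 4*4 + 358/7))) = 1/(-3054 + (5 + (-25/7 - 16 + 358/7))) = 1/(-3054 + (5 + 221/7)) = 1/(-3054 + 256/7) = 1/(-21122/7) = -7/21122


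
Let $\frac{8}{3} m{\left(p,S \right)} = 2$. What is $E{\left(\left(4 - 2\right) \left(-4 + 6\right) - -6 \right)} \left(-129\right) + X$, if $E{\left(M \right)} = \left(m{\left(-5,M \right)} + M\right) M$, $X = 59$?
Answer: $- \frac{27617}{2} \approx -13809.0$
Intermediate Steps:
$m{\left(p,S \right)} = \frac{3}{4}$ ($m{\left(p,S \right)} = \frac{3}{8} \cdot 2 = \frac{3}{4}$)
$E{\left(M \right)} = M \left(\frac{3}{4} + M\right)$ ($E{\left(M \right)} = \left(\frac{3}{4} + M\right) M = M \left(\frac{3}{4} + M\right)$)
$E{\left(\left(4 - 2\right) \left(-4 + 6\right) - -6 \right)} \left(-129\right) + X = \frac{\left(\left(4 - 2\right) \left(-4 + 6\right) - -6\right) \left(3 + 4 \left(\left(4 - 2\right) \left(-4 + 6\right) - -6\right)\right)}{4} \left(-129\right) + 59 = \frac{\left(2 \cdot 2 + 6\right) \left(3 + 4 \left(2 \cdot 2 + 6\right)\right)}{4} \left(-129\right) + 59 = \frac{\left(4 + 6\right) \left(3 + 4 \left(4 + 6\right)\right)}{4} \left(-129\right) + 59 = \frac{1}{4} \cdot 10 \left(3 + 4 \cdot 10\right) \left(-129\right) + 59 = \frac{1}{4} \cdot 10 \left(3 + 40\right) \left(-129\right) + 59 = \frac{1}{4} \cdot 10 \cdot 43 \left(-129\right) + 59 = \frac{215}{2} \left(-129\right) + 59 = - \frac{27735}{2} + 59 = - \frac{27617}{2}$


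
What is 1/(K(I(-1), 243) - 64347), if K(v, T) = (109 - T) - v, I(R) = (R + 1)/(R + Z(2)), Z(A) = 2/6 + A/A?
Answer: -1/64481 ≈ -1.5508e-5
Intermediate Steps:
Z(A) = 4/3 (Z(A) = 2*(⅙) + 1 = ⅓ + 1 = 4/3)
I(R) = (1 + R)/(4/3 + R) (I(R) = (R + 1)/(R + 4/3) = (1 + R)/(4/3 + R))
K(v, T) = 109 - T - v
1/(K(I(-1), 243) - 64347) = 1/((109 - 1*243 - 3*(1 - 1)/(4 + 3*(-1))) - 64347) = 1/((109 - 243 - 3*0/(4 - 3)) - 64347) = 1/((109 - 243 - 3*0/1) - 64347) = 1/((109 - 243 - 3*0) - 64347) = 1/((109 - 243 - 1*0) - 64347) = 1/((109 - 243 + 0) - 64347) = 1/(-134 - 64347) = 1/(-64481) = -1/64481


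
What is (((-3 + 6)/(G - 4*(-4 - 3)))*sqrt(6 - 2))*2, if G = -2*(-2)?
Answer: 3/8 ≈ 0.37500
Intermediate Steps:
G = 4
(((-3 + 6)/(G - 4*(-4 - 3)))*sqrt(6 - 2))*2 = (((-3 + 6)/(4 - 4*(-4 - 3)))*sqrt(6 - 2))*2 = ((3/(4 - 4*(-7)))*sqrt(4))*2 = ((3/(4 + 28))*2)*2 = ((3/32)*2)*2 = (3/16)*2 = 3/8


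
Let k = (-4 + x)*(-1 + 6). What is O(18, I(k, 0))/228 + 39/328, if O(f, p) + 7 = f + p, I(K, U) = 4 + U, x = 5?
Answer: 1151/6232 ≈ 0.18469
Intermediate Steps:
k = 5 (k = (-4 + 5)*(-1 + 6) = 1*5 = 5)
O(f, p) = -7 + f + p (O(f, p) = -7 + (f + p) = -7 + f + p)
O(18, I(k, 0))/228 + 39/328 = (-7 + 18 + (4 + 0))/228 + 39/328 = (-7 + 18 + 4)*(1/228) + 39*(1/328) = 15*(1/228) + 39/328 = 5/76 + 39/328 = 1151/6232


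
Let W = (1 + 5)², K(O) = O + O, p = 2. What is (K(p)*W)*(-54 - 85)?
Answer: -20016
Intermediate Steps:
K(O) = 2*O
W = 36 (W = 6² = 36)
(K(p)*W)*(-54 - 85) = ((2*2)*36)*(-54 - 85) = (4*36)*(-139) = 144*(-139) = -20016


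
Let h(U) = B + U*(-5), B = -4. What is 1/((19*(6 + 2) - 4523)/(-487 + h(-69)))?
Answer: 146/4371 ≈ 0.033402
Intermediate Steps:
h(U) = -4 - 5*U (h(U) = -4 + U*(-5) = -4 - 5*U)
1/((19*(6 + 2) - 4523)/(-487 + h(-69))) = 1/((19*(6 + 2) - 4523)/(-487 + (-4 - 5*(-69)))) = 1/((19*8 - 4523)/(-487 + (-4 + 345))) = 1/((152 - 4523)/(-487 + 341)) = 1/(-4371/(-146)) = 1/(-4371*(-1/146)) = 1/(4371/146) = 146/4371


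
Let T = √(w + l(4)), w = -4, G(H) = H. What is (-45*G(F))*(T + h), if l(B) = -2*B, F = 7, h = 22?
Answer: -6930 - 630*I*√3 ≈ -6930.0 - 1091.2*I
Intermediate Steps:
T = 2*I*√3 (T = √(-4 - 2*4) = √(-4 - 8) = √(-12) = 2*I*√3 ≈ 3.4641*I)
(-45*G(F))*(T + h) = (-45*7)*(2*I*√3 + 22) = -315*(22 + 2*I*√3) = -6930 - 630*I*√3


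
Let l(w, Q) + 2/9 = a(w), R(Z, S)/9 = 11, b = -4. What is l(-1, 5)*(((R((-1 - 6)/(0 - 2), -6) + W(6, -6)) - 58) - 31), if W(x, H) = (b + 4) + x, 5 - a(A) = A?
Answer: 832/9 ≈ 92.444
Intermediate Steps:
a(A) = 5 - A
R(Z, S) = 99 (R(Z, S) = 9*11 = 99)
l(w, Q) = 43/9 - w (l(w, Q) = -2/9 + (5 - w) = 43/9 - w)
W(x, H) = x (W(x, H) = (-4 + 4) + x = 0 + x = x)
l(-1, 5)*(((R((-1 - 6)/(0 - 2), -6) + W(6, -6)) - 58) - 31) = (43/9 - 1*(-1))*(((99 + 6) - 58) - 31) = (43/9 + 1)*((105 - 58) - 31) = 52*(47 - 31)/9 = (52/9)*16 = 832/9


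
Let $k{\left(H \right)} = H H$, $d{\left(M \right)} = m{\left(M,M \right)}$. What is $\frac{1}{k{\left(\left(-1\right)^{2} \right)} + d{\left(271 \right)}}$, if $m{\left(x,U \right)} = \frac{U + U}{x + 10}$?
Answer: $\frac{281}{823} \approx 0.34143$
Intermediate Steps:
$m{\left(x,U \right)} = \frac{2 U}{10 + x}$
$d{\left(M \right)} = \frac{2 M}{10 + M}$
$k{\left(H \right)} = H^{2}$
$\frac{1}{k{\left(\left(-1\right)^{2} \right)} + d{\left(271 \right)}} = \frac{1}{\left(\left(-1\right)^{2}\right)^{2} + 2 \cdot 271 \frac{1}{10 + 271}} = \frac{1}{1^{2} + 2 \cdot 271 \cdot \frac{1}{281}} = \frac{1}{1 + 2 \cdot 271 \cdot \frac{1}{281}} = \frac{1}{1 + \frac{542}{281}} = \frac{1}{\frac{823}{281}} = \frac{281}{823}$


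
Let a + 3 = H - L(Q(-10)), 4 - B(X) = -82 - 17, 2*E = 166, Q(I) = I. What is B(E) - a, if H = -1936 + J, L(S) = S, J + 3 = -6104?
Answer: 8139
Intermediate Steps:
J = -6107 (J = -3 - 6104 = -6107)
E = 83 (E = (1/2)*166 = 83)
B(X) = 103 (B(X) = 4 - (-82 - 17) = 4 - 1*(-99) = 4 + 99 = 103)
H = -8043 (H = -1936 - 6107 = -8043)
a = -8036 (a = -3 + (-8043 - 1*(-10)) = -3 + (-8043 + 10) = -3 - 8033 = -8036)
B(E) - a = 103 - 1*(-8036) = 103 + 8036 = 8139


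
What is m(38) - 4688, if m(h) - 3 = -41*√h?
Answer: -4685 - 41*√38 ≈ -4937.7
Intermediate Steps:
m(h) = 3 - 41*√h
m(38) - 4688 = (3 - 41*√38) - 4688 = -4685 - 41*√38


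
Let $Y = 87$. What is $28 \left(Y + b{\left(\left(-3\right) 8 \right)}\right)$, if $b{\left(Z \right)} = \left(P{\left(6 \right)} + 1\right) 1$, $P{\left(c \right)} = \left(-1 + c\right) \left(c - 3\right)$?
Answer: $2884$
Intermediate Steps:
$P{\left(c \right)} = \left(-1 + c\right) \left(-3 + c\right)$
$b{\left(Z \right)} = 16$ ($b{\left(Z \right)} = \left(\left(3 + 6^{2} - 24\right) + 1\right) 1 = \left(\left(3 + 36 - 24\right) + 1\right) 1 = \left(15 + 1\right) 1 = 16 \cdot 1 = 16$)
$28 \left(Y + b{\left(\left(-3\right) 8 \right)}\right) = 28 \left(87 + 16\right) = 28 \cdot 103 = 2884$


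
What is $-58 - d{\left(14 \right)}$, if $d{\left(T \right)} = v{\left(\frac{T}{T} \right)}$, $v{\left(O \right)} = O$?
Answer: $-59$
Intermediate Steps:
$d{\left(T \right)} = 1$ ($d{\left(T \right)} = \frac{T}{T} = 1$)
$-58 - d{\left(14 \right)} = -58 - 1 = -59$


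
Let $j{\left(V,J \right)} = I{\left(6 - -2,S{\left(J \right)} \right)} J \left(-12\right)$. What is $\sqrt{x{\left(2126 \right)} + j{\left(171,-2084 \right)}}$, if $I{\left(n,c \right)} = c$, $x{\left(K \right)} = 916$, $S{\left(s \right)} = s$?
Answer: $2 i \sqrt{13028939} \approx 7219.1 i$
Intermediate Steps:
$j{\left(V,J \right)} = - 12 J^{2}$ ($j{\left(V,J \right)} = J J \left(-12\right) = J^{2} \left(-12\right) = - 12 J^{2}$)
$\sqrt{x{\left(2126 \right)} + j{\left(171,-2084 \right)}} = \sqrt{916 - 12 \left(-2084\right)^{2}} = \sqrt{916 - 52116672} = \sqrt{-52115756} = 2 i \sqrt{13028939}$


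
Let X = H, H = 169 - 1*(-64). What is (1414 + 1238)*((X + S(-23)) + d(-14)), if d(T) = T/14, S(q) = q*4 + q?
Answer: 310284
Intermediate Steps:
H = 233 (H = 169 + 64 = 233)
X = 233
S(q) = 5*q (S(q) = 4*q + q = 5*q)
d(T) = T/14 (d(T) = T*(1/14) = T/14)
(1414 + 1238)*((X + S(-23)) + d(-14)) = (1414 + 1238)*((233 + 5*(-23)) + (1/14)*(-14)) = 2652*((233 - 115) - 1) = 2652*(118 - 1) = 2652*117 = 310284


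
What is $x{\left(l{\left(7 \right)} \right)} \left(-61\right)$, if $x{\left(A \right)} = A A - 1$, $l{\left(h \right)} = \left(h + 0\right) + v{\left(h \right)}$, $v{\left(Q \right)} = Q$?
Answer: $-11895$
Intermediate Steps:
$l{\left(h \right)} = 2 h$ ($l{\left(h \right)} = \left(h + 0\right) + h = h + h = 2 h$)
$x{\left(A \right)} = -1 + A^{2}$ ($x{\left(A \right)} = A^{2} - 1 = -1 + A^{2}$)
$x{\left(l{\left(7 \right)} \right)} \left(-61\right) = \left(-1 + \left(2 \cdot 7\right)^{2}\right) \left(-61\right) = \left(-1 + 14^{2}\right) \left(-61\right) = \left(-1 + 196\right) \left(-61\right) = 195 \left(-61\right) = -11895$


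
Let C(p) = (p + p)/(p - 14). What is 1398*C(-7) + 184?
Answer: 1116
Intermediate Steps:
C(p) = 2*p/(-14 + p) (C(p) = (2*p)/(-14 + p) = 2*p/(-14 + p))
1398*C(-7) + 184 = 1398*(2*(-7)/(-14 - 7)) + 184 = 1398*(2*(-7)/(-21)) + 184 = 1398*(2*(-7)*(-1/21)) + 184 = 1398*(⅔) + 184 = 932 + 184 = 1116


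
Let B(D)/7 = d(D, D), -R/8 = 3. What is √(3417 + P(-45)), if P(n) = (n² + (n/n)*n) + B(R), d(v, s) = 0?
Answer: √5397 ≈ 73.464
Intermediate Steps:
R = -24 (R = -8*3 = -24)
B(D) = 0 (B(D) = 7*0 = 0)
P(n) = n + n² (P(n) = (n² + (n/n)*n) + 0 = (n² + 1*n) + 0 = (n² + n) + 0 = (n + n²) + 0 = n + n²)
√(3417 + P(-45)) = √(3417 - 45*(1 - 45)) = √(3417 - 45*(-44)) = √(3417 + 1980) = √5397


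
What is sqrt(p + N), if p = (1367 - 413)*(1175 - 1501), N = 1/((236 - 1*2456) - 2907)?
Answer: I*sqrt(8175091268643)/5127 ≈ 557.68*I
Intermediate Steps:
N = -1/5127 (N = 1/((236 - 2456) - 2907) = 1/(-2220 - 2907) = 1/(-5127) = -1/5127 ≈ -0.00019505)
p = -311004 (p = 954*(-326) = -311004)
sqrt(p + N) = sqrt(-311004 - 1/5127) = sqrt(-1594517509/5127) = I*sqrt(8175091268643)/5127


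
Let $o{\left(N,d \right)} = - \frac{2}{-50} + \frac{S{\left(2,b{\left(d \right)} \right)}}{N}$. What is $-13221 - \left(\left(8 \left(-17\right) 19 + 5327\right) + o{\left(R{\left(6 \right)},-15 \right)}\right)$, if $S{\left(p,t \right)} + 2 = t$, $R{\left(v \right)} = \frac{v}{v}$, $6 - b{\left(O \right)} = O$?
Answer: $- \frac{399576}{25} \approx -15983.0$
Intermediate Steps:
$b{\left(O \right)} = 6 - O$
$R{\left(v \right)} = 1$
$S{\left(p,t \right)} = -2 + t$
$o{\left(N,d \right)} = \frac{1}{25} + \frac{4 - d}{N}$ ($o{\left(N,d \right)} = - \frac{2}{-50} + \frac{-2 - \left(-6 + d\right)}{N} = \left(-2\right) \left(- \frac{1}{50}\right) + \frac{4 - d}{N} = \frac{1}{25} + \frac{4 - d}{N}$)
$-13221 - \left(\left(8 \left(-17\right) 19 + 5327\right) + o{\left(R{\left(6 \right)},-15 \right)}\right) = -13221 - \left(\left(8 \left(-17\right) 19 + 5327\right) + \frac{4 - -15 + \frac{1}{25} \cdot 1}{1}\right) = -13221 - \left(\left(\left(-136\right) 19 + 5327\right) + 1 \left(4 + 15 + \frac{1}{25}\right)\right) = -13221 - \left(\left(-2584 + 5327\right) + 1 \cdot \frac{476}{25}\right) = -13221 - \left(2743 + \frac{476}{25}\right) = -13221 - \frac{69051}{25} = - \frac{399576}{25}$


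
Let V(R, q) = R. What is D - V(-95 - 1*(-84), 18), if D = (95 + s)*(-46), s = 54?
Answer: -6843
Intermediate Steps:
D = -6854 (D = (95 + 54)*(-46) = 149*(-46) = -6854)
D - V(-95 - 1*(-84), 18) = -6854 - (-95 - 1*(-84)) = -6854 - (-95 + 84) = -6854 - 1*(-11) = -6854 + 11 = -6843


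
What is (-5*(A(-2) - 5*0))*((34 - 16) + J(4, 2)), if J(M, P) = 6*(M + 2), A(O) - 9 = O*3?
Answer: -810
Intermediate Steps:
A(O) = 9 + 3*O (A(O) = 9 + O*3 = 9 + 3*O)
J(M, P) = 12 + 6*M (J(M, P) = 6*(2 + M) = 12 + 6*M)
(-5*(A(-2) - 5*0))*((34 - 16) + J(4, 2)) = (-5*((9 + 3*(-2)) - 5*0))*((34 - 16) + (12 + 6*4)) = (-5*((9 - 6) + 0))*(18 + (12 + 24)) = (-5*(3 + 0))*(18 + 36) = -5*3*54 = -15*54 = -810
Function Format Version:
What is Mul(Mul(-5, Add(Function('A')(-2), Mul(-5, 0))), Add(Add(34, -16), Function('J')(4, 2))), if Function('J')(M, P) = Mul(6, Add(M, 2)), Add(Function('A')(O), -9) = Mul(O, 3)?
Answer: -810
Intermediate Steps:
Function('A')(O) = Add(9, Mul(3, O)) (Function('A')(O) = Add(9, Mul(O, 3)) = Add(9, Mul(3, O)))
Function('J')(M, P) = Add(12, Mul(6, M)) (Function('J')(M, P) = Mul(6, Add(2, M)) = Add(12, Mul(6, M)))
Mul(Mul(-5, Add(Function('A')(-2), Mul(-5, 0))), Add(Add(34, -16), Function('J')(4, 2))) = Mul(Mul(-5, Add(Add(9, Mul(3, -2)), Mul(-5, 0))), Add(Add(34, -16), Add(12, Mul(6, 4)))) = Mul(Mul(-5, Add(Add(9, -6), 0)), Add(18, Add(12, 24))) = Mul(Mul(-5, Add(3, 0)), Add(18, 36)) = Mul(Mul(-5, 3), 54) = Mul(-15, 54) = -810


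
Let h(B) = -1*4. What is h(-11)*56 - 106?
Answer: -330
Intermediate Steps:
h(B) = -4
h(-11)*56 - 106 = -4*56 - 106 = -224 - 106 = -330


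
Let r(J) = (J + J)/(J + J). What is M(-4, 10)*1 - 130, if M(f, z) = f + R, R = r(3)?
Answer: -133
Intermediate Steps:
r(J) = 1 (r(J) = (2*J)/((2*J)) = (2*J)*(1/(2*J)) = 1)
R = 1
M(f, z) = 1 + f (M(f, z) = f + 1 = 1 + f)
M(-4, 10)*1 - 130 = (1 - 4)*1 - 130 = -3*1 - 130 = -3 - 130 = -133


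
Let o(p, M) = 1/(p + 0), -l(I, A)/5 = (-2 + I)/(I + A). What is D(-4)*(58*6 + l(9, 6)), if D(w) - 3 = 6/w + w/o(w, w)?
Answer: 36295/6 ≈ 6049.2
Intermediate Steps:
l(I, A) = -5*(-2 + I)/(A + I) (l(I, A) = -5*(-2 + I)/(I + A) = -5*(-2 + I)/(A + I))
o(p, M) = 1/p
D(w) = 3 + w² + 6/w (D(w) = 3 + (6/w + w/(1/w)) = 3 + (6/w + w*w) = 3 + (6/w + w²) = 3 + (w² + 6/w) = 3 + w² + 6/w)
D(-4)*(58*6 + l(9, 6)) = (3 + (-4)² + 6/(-4))*(58*6 + 5*(2 - 1*9)/(6 + 9)) = (3 + 16 + 6*(-¼))*(348 + 5*(2 - 9)/15) = (3 + 16 - 3/2)*(348 + 5*(1/15)*(-7)) = 35*(348 - 7/3)/2 = (35/2)*(1037/3) = 36295/6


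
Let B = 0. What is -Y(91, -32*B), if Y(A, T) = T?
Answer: 0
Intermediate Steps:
-Y(91, -32*B) = -(-32)*0 = -1*0 = 0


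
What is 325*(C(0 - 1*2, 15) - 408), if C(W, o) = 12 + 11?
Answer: -125125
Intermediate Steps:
C(W, o) = 23
325*(C(0 - 1*2, 15) - 408) = 325*(23 - 408) = 325*(-385) = -125125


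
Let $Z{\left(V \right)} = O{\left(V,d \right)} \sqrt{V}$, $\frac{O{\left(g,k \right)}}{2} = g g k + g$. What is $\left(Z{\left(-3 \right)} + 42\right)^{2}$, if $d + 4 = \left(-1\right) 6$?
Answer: $-102024 - 15624 i \sqrt{3} \approx -1.0202 \cdot 10^{5} - 27062.0 i$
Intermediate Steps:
$d = -10$ ($d = -4 - 6 = -10$)
$O{\left(g,k \right)} = 2 g + 2 k g^{2}$ ($O{\left(g,k \right)} = 2 \left(g g k + g\right) = 2 \left(g^{2} k + g\right) = 2 \left(k g^{2} + g\right) = 2 \left(g + k g^{2}\right) = 2 g + 2 k g^{2}$)
$Z{\left(V \right)} = 2 V^{\frac{3}{2}} \left(1 - 10 V\right)$ ($Z{\left(V \right)} = 2 V \left(1 + V \left(-10\right)\right) \sqrt{V} = 2 V \left(1 - 10 V\right) \sqrt{V} = 2 V^{\frac{3}{2}} \left(1 - 10 V\right)$)
$\left(Z{\left(-3 \right)} + 42\right)^{2} = \left(\left(-3\right)^{\frac{3}{2}} \left(2 - -60\right) + 42\right)^{2} = \left(- 3 i \sqrt{3} \left(2 + 60\right) + 42\right)^{2} = \left(- 3 i \sqrt{3} \cdot 62 + 42\right)^{2} = \left(- 186 i \sqrt{3} + 42\right)^{2} = \left(42 - 186 i \sqrt{3}\right)^{2}$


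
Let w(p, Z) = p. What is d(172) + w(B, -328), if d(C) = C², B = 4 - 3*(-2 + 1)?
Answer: 29591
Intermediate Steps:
B = 7 (B = 4 - 3*(-1) = 4 + 3 = 7)
d(172) + w(B, -328) = 172² + 7 = 29584 + 7 = 29591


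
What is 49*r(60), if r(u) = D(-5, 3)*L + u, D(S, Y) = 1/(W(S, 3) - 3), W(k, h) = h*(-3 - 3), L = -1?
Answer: 8827/3 ≈ 2942.3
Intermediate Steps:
W(k, h) = -6*h (W(k, h) = h*(-6) = -6*h)
D(S, Y) = -1/21 (D(S, Y) = 1/(-6*3 - 3) = 1/(-18 - 3) = 1/(-21) = -1/21)
r(u) = 1/21 + u (r(u) = -1/21*(-1) + u = 1/21 + u)
49*r(60) = 49*(1/21 + 60) = 49*(1261/21) = 8827/3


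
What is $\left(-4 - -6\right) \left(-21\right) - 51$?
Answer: $-93$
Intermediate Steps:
$\left(-4 - -6\right) \left(-21\right) - 51 = \left(-4 + 6\right) \left(-21\right) - 51 = 2 \left(-21\right) - 51 = -42 - 51 = -93$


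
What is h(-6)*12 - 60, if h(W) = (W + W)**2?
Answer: 1668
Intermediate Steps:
h(W) = 4*W**2 (h(W) = (2*W)**2 = 4*W**2)
h(-6)*12 - 60 = (4*(-6)**2)*12 - 60 = (4*36)*12 - 60 = 144*12 - 60 = 1728 - 60 = 1668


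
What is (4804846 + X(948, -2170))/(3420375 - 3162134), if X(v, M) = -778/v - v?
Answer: 2277047263/122406234 ≈ 18.602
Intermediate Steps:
X(v, M) = -v - 778/v
(4804846 + X(948, -2170))/(3420375 - 3162134) = (4804846 + (-1*948 - 778/948))/(3420375 - 3162134) = (4804846 + (-948 - 778*1/948))/258241 = (4804846 + (-948 - 389/474))*(1/258241) = (4804846 - 449741/474)*(1/258241) = (2277047263/474)*(1/258241) = 2277047263/122406234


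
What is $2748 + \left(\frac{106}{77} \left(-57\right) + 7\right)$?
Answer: $\frac{206093}{77} \approx 2676.5$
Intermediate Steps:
$2748 + \left(\frac{106}{77} \left(-57\right) + 7\right) = 2748 + \left(- \frac{6042}{77} + 7\right) = 2748 - \frac{5503}{77} = \frac{206093}{77}$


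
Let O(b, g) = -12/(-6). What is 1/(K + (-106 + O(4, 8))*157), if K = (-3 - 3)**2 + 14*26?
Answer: -1/15928 ≈ -6.2783e-5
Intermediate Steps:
O(b, g) = 2 (O(b, g) = -12*(-1/6) = 2)
K = 400 (K = (-6)**2 + 364 = 36 + 364 = 400)
1/(K + (-106 + O(4, 8))*157) = 1/(400 + (-106 + 2)*157) = 1/(400 - 104*157) = 1/(400 - 16328) = 1/(-15928) = -1/15928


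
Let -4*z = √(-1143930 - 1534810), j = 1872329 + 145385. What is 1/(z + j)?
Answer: 8070856/16284679812869 + 2*I*√669685/16284679812869 ≈ 4.9561e-7 + 1.005e-10*I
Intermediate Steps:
j = 2017714
z = -I*√669685/2 (z = -√(-1143930 - 1534810)/4 = -I*√669685/2 ≈ -409.17*I)
1/(z + j) = 1/(-I*√669685/2 + 2017714) = 1/(2017714 - I*√669685/2)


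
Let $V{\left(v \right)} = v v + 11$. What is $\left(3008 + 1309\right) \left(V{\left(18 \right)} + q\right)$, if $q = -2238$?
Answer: $-8215251$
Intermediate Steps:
$V{\left(v \right)} = 11 + v^{2}$ ($V{\left(v \right)} = v^{2} + 11 = 11 + v^{2}$)
$\left(3008 + 1309\right) \left(V{\left(18 \right)} + q\right) = \left(3008 + 1309\right) \left(\left(11 + 18^{2}\right) - 2238\right) = 4317 \left(\left(11 + 324\right) - 2238\right) = 4317 \left(335 - 2238\right) = 4317 \left(-1903\right) = -8215251$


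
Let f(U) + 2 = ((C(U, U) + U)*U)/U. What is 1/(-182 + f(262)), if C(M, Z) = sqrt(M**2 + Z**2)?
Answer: -39/65602 + 131*sqrt(2)/65602 ≈ 0.0022295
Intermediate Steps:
f(U) = -2 + U + sqrt(2)*sqrt(U**2) (f(U) = -2 + ((sqrt(U**2 + U**2) + U)*U)/U = -2 + ((sqrt(2*U**2) + U)*U)/U = -2 + ((sqrt(2)*sqrt(U**2) + U)*U)/U = -2 + ((U + sqrt(2)*sqrt(U**2))*U)/U = -2 + (U*(U + sqrt(2)*sqrt(U**2)))/U = -2 + (U + sqrt(2)*sqrt(U**2)) = -2 + U + sqrt(2)*sqrt(U**2))
1/(-182 + f(262)) = 1/(-182 + (-2 + 262 + sqrt(2)*sqrt(262**2))) = 1/(-182 + (-2 + 262 + sqrt(2)*sqrt(68644))) = 1/(-182 + (-2 + 262 + sqrt(2)*262)) = 1/(-182 + (-2 + 262 + 262*sqrt(2))) = 1/(-182 + (260 + 262*sqrt(2))) = 1/(78 + 262*sqrt(2))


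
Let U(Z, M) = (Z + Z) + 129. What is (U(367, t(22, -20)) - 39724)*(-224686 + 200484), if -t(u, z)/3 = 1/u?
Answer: 940513922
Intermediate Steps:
t(u, z) = -3/u
U(Z, M) = 129 + 2*Z (U(Z, M) = 2*Z + 129 = 129 + 2*Z)
(U(367, t(22, -20)) - 39724)*(-224686 + 200484) = ((129 + 2*367) - 39724)*(-224686 + 200484) = ((129 + 734) - 39724)*(-24202) = (863 - 39724)*(-24202) = -38861*(-24202) = 940513922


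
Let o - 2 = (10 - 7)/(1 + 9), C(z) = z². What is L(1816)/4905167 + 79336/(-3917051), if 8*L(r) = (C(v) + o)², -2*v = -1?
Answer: -1245290064908749/61484125768054400 ≈ -0.020254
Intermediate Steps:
v = ½ (v = -½*(-1) = ½ ≈ 0.50000)
o = 23/10 (o = 2 + (10 - 7)/(1 + 9) = 2 + 3/10 = 23/10 ≈ 2.3000)
L(r) = 2601/3200 (L(r) = ((½)² + 23/10)²/8 = (¼ + 23/10)²/8 = (51/20)²/8 = (⅛)*(2601/400) = 2601/3200)
L(1816)/4905167 + 79336/(-3917051) = (2601/3200)/4905167 + 79336/(-3917051) = (2601/3200)*(1/4905167) + 79336*(-1/3917051) = 2601/15696534400 - 79336/3917051 = -1245290064908749/61484125768054400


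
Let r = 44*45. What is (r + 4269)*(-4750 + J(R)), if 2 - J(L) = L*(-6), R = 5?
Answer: -29482782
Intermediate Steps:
J(L) = 2 + 6*L (J(L) = 2 - L*(-6) = 2 - (-6)*L = 2 + 6*L)
r = 1980
(r + 4269)*(-4750 + J(R)) = (1980 + 4269)*(-4750 + (2 + 6*5)) = 6249*(-4750 + (2 + 30)) = 6249*(-4750 + 32) = 6249*(-4718) = -29482782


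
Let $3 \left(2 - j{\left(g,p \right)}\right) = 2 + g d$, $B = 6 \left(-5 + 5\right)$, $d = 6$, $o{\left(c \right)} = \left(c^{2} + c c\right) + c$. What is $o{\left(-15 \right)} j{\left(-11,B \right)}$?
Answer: $10150$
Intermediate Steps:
$o{\left(c \right)} = c + 2 c^{2}$ ($o{\left(c \right)} = \left(c^{2} + c^{2}\right) + c = 2 c^{2} + c = c + 2 c^{2}$)
$B = 0$ ($B = 6 \cdot 0 = 0$)
$j{\left(g,p \right)} = \frac{4}{3} - 2 g$ ($j{\left(g,p \right)} = 2 - \frac{2 + g 6}{3} = 2 - \frac{2 + 6 g}{3} = 2 - \left(\frac{2}{3} + 2 g\right) = \frac{4}{3} - 2 g$)
$o{\left(-15 \right)} j{\left(-11,B \right)} = - 15 \left(1 + 2 \left(-15\right)\right) \left(\frac{4}{3} - -22\right) = - 15 \left(1 - 30\right) \left(\frac{4}{3} + 22\right) = \left(-15\right) \left(-29\right) \frac{70}{3} = 435 \cdot \frac{70}{3} = 10150$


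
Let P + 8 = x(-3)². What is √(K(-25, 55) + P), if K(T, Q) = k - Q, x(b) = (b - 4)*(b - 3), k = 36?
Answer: 3*√193 ≈ 41.677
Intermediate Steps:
x(b) = (-4 + b)*(-3 + b)
K(T, Q) = 36 - Q
P = 1756 (P = -8 + (12 + (-3)² - 7*(-3))² = -8 + (12 + 9 + 21)² = -8 + 42² = -8 + 1764 = 1756)
√(K(-25, 55) + P) = √((36 - 1*55) + 1756) = √((36 - 55) + 1756) = √(-19 + 1756) = √1737 = 3*√193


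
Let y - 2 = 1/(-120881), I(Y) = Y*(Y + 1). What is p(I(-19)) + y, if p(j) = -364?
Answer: -43758923/120881 ≈ -362.00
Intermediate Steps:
I(Y) = Y*(1 + Y)
y = 241761/120881 (y = 2 + 1/(-120881) = 2 - 1/120881 = 241761/120881 ≈ 2.0000)
p(I(-19)) + y = -364 + 241761/120881 = -43758923/120881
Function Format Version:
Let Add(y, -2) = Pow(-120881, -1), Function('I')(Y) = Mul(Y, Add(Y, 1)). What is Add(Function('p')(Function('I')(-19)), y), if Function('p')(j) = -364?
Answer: Rational(-43758923, 120881) ≈ -362.00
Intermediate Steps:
Function('I')(Y) = Mul(Y, Add(1, Y))
y = Rational(241761, 120881) (y = Add(2, Pow(-120881, -1)) = Add(2, Rational(-1, 120881)) = Rational(241761, 120881) ≈ 2.0000)
Add(Function('p')(Function('I')(-19)), y) = Add(-364, Rational(241761, 120881)) = Rational(-43758923, 120881)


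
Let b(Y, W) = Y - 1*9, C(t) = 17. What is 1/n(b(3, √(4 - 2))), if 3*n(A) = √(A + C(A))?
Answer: 3*√11/11 ≈ 0.90453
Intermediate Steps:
b(Y, W) = -9 + Y (b(Y, W) = Y - 9 = -9 + Y)
n(A) = √(17 + A)/3 (n(A) = √(A + 17)/3 = √(17 + A)/3)
1/n(b(3, √(4 - 2))) = 1/(√(17 + (-9 + 3))/3) = 1/(√(17 - 6)/3) = 1/(√11/3) = 3*√11/11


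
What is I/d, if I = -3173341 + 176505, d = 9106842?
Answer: -1498418/4553421 ≈ -0.32908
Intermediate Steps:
I = -2996836
I/d = -2996836/9106842 = -2996836*1/9106842 = -1498418/4553421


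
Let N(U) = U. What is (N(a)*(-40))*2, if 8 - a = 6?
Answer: -160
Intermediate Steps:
a = 2 (a = 8 - 1*6 = 8 - 6 = 2)
(N(a)*(-40))*2 = (2*(-40))*2 = -80*2 = -160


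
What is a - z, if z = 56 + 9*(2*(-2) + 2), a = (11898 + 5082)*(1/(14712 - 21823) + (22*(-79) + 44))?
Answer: -204541944518/7111 ≈ -2.8764e+7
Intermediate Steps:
a = -204541674300/7111 (a = 16980*(1/(-7111) + (-1738 + 44)) = 16980*(-1/7111 - 1694) = 16980*(-12046035/7111) = -204541674300/7111 ≈ -2.8764e+7)
z = 38 (z = 56 + 9*(-4 + 2) = 56 + 9*(-2) = 56 - 18 = 38)
a - z = -204541674300/7111 - 1*38 = -204541674300/7111 - 38 = -204541944518/7111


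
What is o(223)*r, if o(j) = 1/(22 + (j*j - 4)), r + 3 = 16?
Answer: 13/49747 ≈ 0.00026132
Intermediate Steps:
r = 13 (r = -3 + 16 = 13)
o(j) = 1/(18 + j²) (o(j) = 1/(22 + (j² - 4)) = 1/(22 + (-4 + j²)) = 1/(18 + j²))
o(223)*r = 13/(18 + 223²) = 13/(18 + 49729) = 13/49747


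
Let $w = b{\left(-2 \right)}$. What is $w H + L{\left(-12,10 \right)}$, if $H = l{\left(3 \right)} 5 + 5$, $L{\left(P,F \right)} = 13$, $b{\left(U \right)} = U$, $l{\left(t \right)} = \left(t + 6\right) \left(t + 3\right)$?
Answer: $-537$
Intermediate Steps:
$l{\left(t \right)} = \left(3 + t\right) \left(6 + t\right)$ ($l{\left(t \right)} = \left(6 + t\right) \left(3 + t\right) = \left(3 + t\right) \left(6 + t\right)$)
$w = -2$
$H = 275$ ($H = \left(18 + 3^{2} + 9 \cdot 3\right) 5 + 5 = \left(18 + 9 + 27\right) 5 + 5 = 54 \cdot 5 + 5 = 270 + 5 = 275$)
$w H + L{\left(-12,10 \right)} = \left(-2\right) 275 + 13 = -550 + 13 = -537$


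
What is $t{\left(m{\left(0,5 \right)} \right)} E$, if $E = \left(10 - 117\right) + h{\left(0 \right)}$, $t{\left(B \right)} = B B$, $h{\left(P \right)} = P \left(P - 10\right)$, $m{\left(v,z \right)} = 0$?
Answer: $0$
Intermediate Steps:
$h{\left(P \right)} = P \left(-10 + P\right)$
$t{\left(B \right)} = B^{2}$
$E = -107$ ($E = \left(10 - 117\right) + 0 \left(-10 + 0\right) = -107 + 0 \left(-10\right) = -107 + 0 = -107$)
$t{\left(m{\left(0,5 \right)} \right)} E = 0^{2} \left(-107\right) = 0 \left(-107\right) = 0$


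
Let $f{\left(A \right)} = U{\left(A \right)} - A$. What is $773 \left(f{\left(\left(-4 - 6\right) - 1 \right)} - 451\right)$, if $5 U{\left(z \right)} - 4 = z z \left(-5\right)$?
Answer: $- \frac{2165173}{5} \approx -4.3303 \cdot 10^{5}$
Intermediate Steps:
$U{\left(z \right)} = \frac{4}{5} - z^{2}$ ($U{\left(z \right)} = \frac{4}{5} + \frac{z z \left(-5\right)}{5} = \frac{4}{5} + \frac{z^{2} \left(-5\right)}{5} = \frac{4}{5} + \frac{\left(-5\right) z^{2}}{5} = \frac{4}{5} - z^{2}$)
$f{\left(A \right)} = \frac{4}{5} - A - A^{2}$ ($f{\left(A \right)} = \left(\frac{4}{5} - A^{2}\right) - A = \frac{4}{5} - A - A^{2}$)
$773 \left(f{\left(\left(-4 - 6\right) - 1 \right)} - 451\right) = 773 \left(\left(\frac{4}{5} - \left(\left(-4 - 6\right) - 1\right) - \left(\left(-4 - 6\right) - 1\right)^{2}\right) - 451\right) = 773 \left(\left(\frac{4}{5} - \left(-10 - 1\right) - \left(-10 - 1\right)^{2}\right) - 451\right) = 773 \left(\left(\frac{4}{5} - -11 - \left(-11\right)^{2}\right) - 451\right) = 773 \left(\left(\frac{4}{5} + 11 - 121\right) - 451\right) = 773 \left(- \frac{546}{5} - 451\right) = 773 \left(- \frac{2801}{5}\right) = - \frac{2165173}{5}$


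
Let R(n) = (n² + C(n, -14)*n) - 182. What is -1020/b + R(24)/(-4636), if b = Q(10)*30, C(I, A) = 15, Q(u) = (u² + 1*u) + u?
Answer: -31013/69540 ≈ -0.44597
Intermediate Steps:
Q(u) = u² + 2*u (Q(u) = (u² + u) + u = (u + u²) + u = u² + 2*u)
b = 3600 (b = (10*(2 + 10))*30 = (10*12)*30 = 120*30 = 3600)
R(n) = -182 + n² + 15*n (R(n) = (n² + 15*n) - 182 = -182 + n² + 15*n)
-1020/b + R(24)/(-4636) = -1020/3600 + (-182 + 24² + 15*24)/(-4636) = -1020*1/3600 + (-182 + 576 + 360)*(-1/4636) = -17/60 + 754*(-1/4636) = -17/60 - 377/2318 = -31013/69540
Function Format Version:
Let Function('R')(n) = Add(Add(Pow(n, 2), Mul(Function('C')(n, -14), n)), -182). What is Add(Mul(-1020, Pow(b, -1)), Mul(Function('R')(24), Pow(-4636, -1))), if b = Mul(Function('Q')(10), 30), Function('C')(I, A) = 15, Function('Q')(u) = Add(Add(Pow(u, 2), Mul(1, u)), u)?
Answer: Rational(-31013, 69540) ≈ -0.44597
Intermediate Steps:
Function('Q')(u) = Add(Pow(u, 2), Mul(2, u)) (Function('Q')(u) = Add(Add(Pow(u, 2), u), u) = Add(Add(u, Pow(u, 2)), u) = Add(Pow(u, 2), Mul(2, u)))
b = 3600 (b = Mul(Mul(10, Add(2, 10)), 30) = Mul(Mul(10, 12), 30) = Mul(120, 30) = 3600)
Function('R')(n) = Add(-182, Pow(n, 2), Mul(15, n)) (Function('R')(n) = Add(Add(Pow(n, 2), Mul(15, n)), -182) = Add(-182, Pow(n, 2), Mul(15, n)))
Add(Mul(-1020, Pow(b, -1)), Mul(Function('R')(24), Pow(-4636, -1))) = Add(Mul(-1020, Pow(3600, -1)), Mul(Add(-182, Pow(24, 2), Mul(15, 24)), Pow(-4636, -1))) = Add(Mul(-1020, Rational(1, 3600)), Mul(Add(-182, 576, 360), Rational(-1, 4636))) = Add(Rational(-17, 60), Mul(754, Rational(-1, 4636))) = Add(Rational(-17, 60), Rational(-377, 2318)) = Rational(-31013, 69540)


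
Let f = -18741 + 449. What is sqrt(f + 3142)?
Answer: 5*I*sqrt(606) ≈ 123.09*I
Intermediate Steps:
f = -18292
sqrt(f + 3142) = sqrt(-18292 + 3142) = sqrt(-15150) = 5*I*sqrt(606)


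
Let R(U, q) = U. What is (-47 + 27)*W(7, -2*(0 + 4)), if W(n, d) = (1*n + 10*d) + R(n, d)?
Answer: 1320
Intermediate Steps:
W(n, d) = 2*n + 10*d (W(n, d) = (1*n + 10*d) + n = (n + 10*d) + n = 2*n + 10*d)
(-47 + 27)*W(7, -2*(0 + 4)) = (-47 + 27)*(2*7 + 10*(-2*(0 + 4))) = -20*(14 + 10*(-2*4)) = -20*(14 + 10*(-8)) = -20*(14 - 80) = -20*(-66) = 1320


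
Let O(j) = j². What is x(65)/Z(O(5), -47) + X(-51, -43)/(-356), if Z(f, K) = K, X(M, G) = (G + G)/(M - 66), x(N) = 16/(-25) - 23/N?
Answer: 35917/1882350 ≈ 0.019081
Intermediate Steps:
x(N) = -16/25 - 23/N (x(N) = 16*(-1/25) - 23/N = -16/25 - 23/N)
X(M, G) = 2*G/(-66 + M) (X(M, G) = (2*G)/(-66 + M) = 2*G/(-66 + M))
x(65)/Z(O(5), -47) + X(-51, -43)/(-356) = (-16/25 - 23/65)/(-47) + (2*(-43)/(-66 - 51))/(-356) = (-16/25 - 23*1/65)*(-1/47) + (2*(-43)/(-117))*(-1/356) = (-16/25 - 23/65)*(-1/47) + (2*(-43)*(-1/117))*(-1/356) = -323/325*(-1/47) + (86/117)*(-1/356) = 323/15275 - 43/20826 = 35917/1882350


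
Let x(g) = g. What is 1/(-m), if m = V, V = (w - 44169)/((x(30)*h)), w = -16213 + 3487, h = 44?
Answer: 88/3793 ≈ 0.023201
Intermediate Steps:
w = -12726
V = -3793/88 (V = (-12726 - 44169)/((30*44)) = -56895/1320 = -56895*1/1320 = -3793/88 ≈ -43.102)
m = -3793/88 ≈ -43.102
1/(-m) = 1/(-1*(-3793/88)) = 1/(3793/88) = 88/3793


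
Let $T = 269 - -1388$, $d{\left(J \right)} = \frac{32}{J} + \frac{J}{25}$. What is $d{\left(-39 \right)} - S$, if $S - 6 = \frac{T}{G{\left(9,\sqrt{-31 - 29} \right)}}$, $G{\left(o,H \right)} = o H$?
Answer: $- \frac{8171}{975} + \frac{1657 i \sqrt{15}}{270} \approx -8.3805 + 23.769 i$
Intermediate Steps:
$d{\left(J \right)} = \frac{32}{J} + \frac{J}{25}$ ($d{\left(J \right)} = \frac{32}{J} + J \frac{1}{25} = \frac{32}{J} + \frac{J}{25}$)
$T = 1657$ ($T = 269 + 1388 = 1657$)
$G{\left(o,H \right)} = H o$
$S = 6 - \frac{1657 i \sqrt{15}}{270}$ ($S = 6 + \frac{1657}{\sqrt{-31 - 29} \cdot 9} = 6 + \frac{1657}{\sqrt{-60} \cdot 9} = 6 + \frac{1657}{2 i \sqrt{15} \cdot 9} = 6 + \frac{1657}{18 i \sqrt{15}} = 6 + 1657 \left(- \frac{i \sqrt{15}}{270}\right) = 6 - \frac{1657 i \sqrt{15}}{270} \approx 6.0 - 23.769 i$)
$d{\left(-39 \right)} - S = \left(\frac{32}{-39} + \frac{1}{25} \left(-39\right)\right) - \left(6 - \frac{1657 i \sqrt{15}}{270}\right) = \left(32 \left(- \frac{1}{39}\right) - \frac{39}{25}\right) - \left(6 - \frac{1657 i \sqrt{15}}{270}\right) = \left(- \frac{32}{39} - \frac{39}{25}\right) - \left(6 - \frac{1657 i \sqrt{15}}{270}\right) = - \frac{2321}{975} - \left(6 - \frac{1657 i \sqrt{15}}{270}\right) = - \frac{8171}{975} + \frac{1657 i \sqrt{15}}{270}$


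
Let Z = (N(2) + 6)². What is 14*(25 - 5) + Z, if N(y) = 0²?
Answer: 316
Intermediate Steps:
N(y) = 0
Z = 36 (Z = (0 + 6)² = 6² = 36)
14*(25 - 5) + Z = 14*(25 - 5) + 36 = 14*20 + 36 = 280 + 36 = 316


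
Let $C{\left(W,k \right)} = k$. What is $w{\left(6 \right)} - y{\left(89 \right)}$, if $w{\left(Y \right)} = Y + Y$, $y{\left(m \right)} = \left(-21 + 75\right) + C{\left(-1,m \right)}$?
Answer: $-131$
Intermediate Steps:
$y{\left(m \right)} = 54 + m$ ($y{\left(m \right)} = \left(-21 + 75\right) + m = 54 + m$)
$w{\left(Y \right)} = 2 Y$
$w{\left(6 \right)} - y{\left(89 \right)} = 2 \cdot 6 - \left(54 + 89\right) = 12 - 143 = -131$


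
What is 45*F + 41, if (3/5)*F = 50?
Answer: 3791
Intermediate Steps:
F = 250/3 (F = (5/3)*50 = 250/3 ≈ 83.333)
45*F + 41 = 45*(250/3) + 41 = 3750 + 41 = 3791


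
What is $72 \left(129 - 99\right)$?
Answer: $2160$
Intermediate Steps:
$72 \left(129 - 99\right) = 72 \cdot 30 = 2160$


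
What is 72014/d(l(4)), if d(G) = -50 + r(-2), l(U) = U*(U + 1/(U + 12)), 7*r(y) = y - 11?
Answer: -504098/363 ≈ -1388.7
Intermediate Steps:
r(y) = -11/7 + y/7 (r(y) = (y - 11)/7 = (-11 + y)/7 = -11/7 + y/7)
l(U) = U*(U + 1/(12 + U))
d(G) = -363/7 (d(G) = -50 + (-11/7 + (1/7)*(-2)) = -50 + (-11/7 - 2/7) = -50 - 13/7 = -363/7)
72014/d(l(4)) = 72014/(-363/7) = 72014*(-7/363) = -504098/363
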